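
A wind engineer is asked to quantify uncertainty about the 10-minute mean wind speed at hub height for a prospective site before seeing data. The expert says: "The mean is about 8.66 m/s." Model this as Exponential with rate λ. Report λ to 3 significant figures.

λ ≈ 0.115

Exponential mean = 1/λ, so λ = 1/8.66 = 0.115.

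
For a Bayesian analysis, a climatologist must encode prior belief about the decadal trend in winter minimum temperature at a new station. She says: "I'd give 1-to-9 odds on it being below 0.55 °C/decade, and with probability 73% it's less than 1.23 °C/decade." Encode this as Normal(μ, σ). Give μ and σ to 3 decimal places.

μ = 1.010, σ = 0.359

The p-quantile of Normal(μ,σ) is μ + z_p·σ, with z_{0.1} = -1.282 and z_{0.73} = 0.6128.
Eliminate σ: μ = (z₂·x₁ − z₁·x₂)/(z₂ − z₁) = (0.6128·0.55 − (-1.282)·1.23)/1.894 = 1.010.
Then σ = (x₂ − x₁)/(z₂ − z₁) = (1.23 − 0.55)/1.894 = 0.359.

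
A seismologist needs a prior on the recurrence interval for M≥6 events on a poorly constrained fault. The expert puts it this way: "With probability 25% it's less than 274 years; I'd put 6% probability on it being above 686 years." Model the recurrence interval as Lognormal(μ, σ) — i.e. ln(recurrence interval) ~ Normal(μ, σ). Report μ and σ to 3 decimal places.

If T ~ Lognormal(μ,σ) then ln T ~ Normal(μ,σ), so the p-quantile of ln T is μ + z_p·σ.
ln(274) = 5.613 and ln(686) = 6.531; z_{0.25} = -0.6745, z_{0.94} = 1.555.
σ = (6.531 − 5.613)/(1.555 − (-0.6745)) = 0.412.
μ = 5.613 − (-0.6745)·0.412 = 5.891.

μ ≈ 5.891, σ ≈ 0.412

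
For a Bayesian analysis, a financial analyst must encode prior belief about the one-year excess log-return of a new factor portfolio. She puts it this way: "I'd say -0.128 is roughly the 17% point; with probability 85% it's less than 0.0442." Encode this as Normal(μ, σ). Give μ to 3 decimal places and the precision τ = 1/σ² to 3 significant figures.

For Normal(μ,σ), the p-quantile is μ + z_p·σ. Here z_{0.17} = -0.9542, z_{0.85} = 1.036.
So -0.128 = μ − 0.9542σ and 0.0442 = μ + 1.036σ.
Subtracting: σ = (0.0442 − -0.128)/(1.036 − (-0.9542)) = 0.087.
Then μ = -0.128 − (-0.9542)·0.087 = -0.045.
Precision τ = 1/σ² = 1/0.08651² = 134.

μ = -0.045, τ = 134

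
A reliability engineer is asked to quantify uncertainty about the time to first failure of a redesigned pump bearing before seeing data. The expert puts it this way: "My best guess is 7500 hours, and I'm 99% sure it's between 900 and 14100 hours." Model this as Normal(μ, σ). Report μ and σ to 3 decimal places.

A symmetric 99% interval runs μ ± z·σ with z = 2.576.
Half-width = 6600, so σ = 6600/2.576 = 2562.282.
μ is the stated best guess, 7500.000.

μ = 7500.000, σ = 2562.282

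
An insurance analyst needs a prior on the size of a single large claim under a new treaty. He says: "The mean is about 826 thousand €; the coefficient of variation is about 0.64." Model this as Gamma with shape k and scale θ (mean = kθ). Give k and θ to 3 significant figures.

For Gamma(k, scale θ): mean = kθ, variance = kθ², so CV = 1/√k.
CV = 0.64, hence k = 1/CV² = 2.44.
Then θ = mean/k = 826/2.44 = 338.

k ≈ 2.44, θ ≈ 338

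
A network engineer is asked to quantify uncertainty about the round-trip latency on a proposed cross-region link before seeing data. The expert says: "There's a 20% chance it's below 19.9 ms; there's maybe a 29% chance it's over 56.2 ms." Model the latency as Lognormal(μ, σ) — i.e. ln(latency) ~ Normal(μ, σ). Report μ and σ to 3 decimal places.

μ ≈ 3.617, σ ≈ 0.744

If T ~ Lognormal(μ,σ) then ln T ~ Normal(μ,σ), so the p-quantile of ln T is μ + z_p·σ.
ln(19.9) = 2.991 and ln(56.2) = 4.029; z_{0.2} = -0.8416, z_{0.71} = 0.5534.
σ = (4.029 − 2.991)/(0.5534 − (-0.8416)) = 0.744.
μ = 2.991 − (-0.8416)·0.744 = 3.617.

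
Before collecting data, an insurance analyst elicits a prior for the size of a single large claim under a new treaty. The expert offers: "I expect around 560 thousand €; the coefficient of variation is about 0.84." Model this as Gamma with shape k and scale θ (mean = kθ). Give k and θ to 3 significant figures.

k ≈ 1.42, θ ≈ 395

For Gamma(k, scale θ): mean = kθ, variance = kθ², so CV = 1/√k.
CV = 0.84, hence k = 1/CV² = 1.42.
Then θ = mean/k = 560/1.42 = 395.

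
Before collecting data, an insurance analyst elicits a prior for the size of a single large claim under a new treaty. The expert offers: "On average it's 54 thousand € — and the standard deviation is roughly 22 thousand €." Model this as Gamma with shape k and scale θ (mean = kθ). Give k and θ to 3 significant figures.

For Gamma(k, scale θ): mean = kθ, variance = kθ², so CV = 1/√k.
CV = SD/mean = 22/54 = 0.4074, hence k = 1/CV² = 6.02.
Then θ = mean/k = 54/6.02 = 8.96.

k ≈ 6.02, θ ≈ 8.96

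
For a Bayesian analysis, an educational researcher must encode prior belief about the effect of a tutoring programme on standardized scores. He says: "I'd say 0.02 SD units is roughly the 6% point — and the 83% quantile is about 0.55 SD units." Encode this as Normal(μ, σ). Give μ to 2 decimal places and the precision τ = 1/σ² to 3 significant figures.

The p-quantile of Normal(μ,σ) is μ + z_p·σ, with z_{0.06} = -1.555 and z_{0.83} = 0.9542.
Eliminate σ: μ = (z₂·x₁ − z₁·x₂)/(z₂ − z₁) = (0.9542·0.02 − (-1.555)·0.55)/2.509 = 0.35.
Then σ = (x₂ − x₁)/(z₂ − z₁) = (0.55 − 0.02)/2.509 = 0.21.
Precision τ = 1/σ² = 1/0.2112² = 22.4.

μ = 0.35, τ = 22.4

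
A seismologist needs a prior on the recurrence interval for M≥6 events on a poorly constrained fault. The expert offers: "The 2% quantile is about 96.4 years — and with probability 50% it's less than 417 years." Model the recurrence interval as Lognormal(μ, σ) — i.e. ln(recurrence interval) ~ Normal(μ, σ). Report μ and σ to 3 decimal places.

If T ~ Lognormal(μ,σ) then ln T ~ Normal(μ,σ), so the p-quantile of ln T is μ + z_p·σ.
ln(96.4) = 4.569 and ln(417) = 6.033; z_{0.02} = -2.054, z_{0.5} = 0.
σ = (6.033 − 4.569)/(0 − (-2.054)) = 0.713.
μ = 4.569 − (-2.054)·0.713 = 6.033.

μ ≈ 6.033, σ ≈ 0.713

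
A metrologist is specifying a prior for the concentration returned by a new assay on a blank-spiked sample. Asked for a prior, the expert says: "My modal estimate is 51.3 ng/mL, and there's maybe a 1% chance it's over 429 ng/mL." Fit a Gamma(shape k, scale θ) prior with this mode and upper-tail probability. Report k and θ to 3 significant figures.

k ≈ 1.73, θ ≈ 70

Gamma(k,θ) with k>1 has mode (k−1)θ, so θ = 51.3/(k−1).
Need P(X < 429) = 0.99 with θ tied to k this way. Start at k = 2, θ = 51.3: P(X<429) ≈ 0.998.
Too high — lower k to spread out. Iterating converges to k ≈ 1.73.
Then θ = 51.3/(1.73−1) ≈ 70.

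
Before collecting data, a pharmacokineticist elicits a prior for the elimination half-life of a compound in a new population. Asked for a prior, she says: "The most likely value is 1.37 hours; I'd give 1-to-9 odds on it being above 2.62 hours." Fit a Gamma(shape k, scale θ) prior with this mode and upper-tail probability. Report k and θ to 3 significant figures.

Gamma(k,θ) with k>1 has mode (k−1)θ, so θ = 1.37/(k−1).
Need P(X < 2.62) = 0.9 with θ tied to k this way. Start at k = 2, θ = 1.37: P(X<2.62) ≈ 0.570.
Too low — raise k to concentrate. Iterating converges to k ≈ 5.55.
Then θ = 1.37/(5.55−1) ≈ 0.301.

k ≈ 5.55, θ ≈ 0.301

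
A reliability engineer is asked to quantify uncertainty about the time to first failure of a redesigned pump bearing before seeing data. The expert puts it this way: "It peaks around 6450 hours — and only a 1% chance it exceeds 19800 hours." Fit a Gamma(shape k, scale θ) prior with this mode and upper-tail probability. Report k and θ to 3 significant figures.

Gamma(k,θ) with k>1 has mode (k−1)θ, so θ = 6450/(k−1).
Need P(X < 19800) = 0.99 with θ tied to k this way. Start at k = 2, θ = 6450: P(X<19800) ≈ 0.811.
Too low — raise k to concentrate. Iterating converges to k ≈ 4.56.
Then θ = 6450/(4.56−1) ≈ 1810.

k ≈ 4.56, θ ≈ 1810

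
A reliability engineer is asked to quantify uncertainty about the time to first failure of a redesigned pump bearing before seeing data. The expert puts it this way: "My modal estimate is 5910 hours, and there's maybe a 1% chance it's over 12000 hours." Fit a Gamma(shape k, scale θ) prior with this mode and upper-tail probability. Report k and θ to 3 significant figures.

Gamma(k,θ) with k>1 has mode (k−1)θ, so θ = 5910/(k−1).
Need P(X < 12000) = 0.99 with θ tied to k this way. Start at k = 2, θ = 5910: P(X<12000) ≈ 0.602.
Too low — raise k to concentrate. Iterating converges to k ≈ 10.8.
Then θ = 5910/(10.8−1) ≈ 605.

k ≈ 10.8, θ ≈ 605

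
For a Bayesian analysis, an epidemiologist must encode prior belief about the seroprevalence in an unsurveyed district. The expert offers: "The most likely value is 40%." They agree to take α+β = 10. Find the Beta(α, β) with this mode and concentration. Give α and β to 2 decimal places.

For α,β > 1 the Beta mode is (α−1)/(α+β−2). With α+β = 10, the mode is (α−1)/8.
Set (α−1)/8 = 0.4 → α = 1 + 0.4·8 = 4.20.
β = 10 − α = 5.80.

α = 4.20, β = 5.80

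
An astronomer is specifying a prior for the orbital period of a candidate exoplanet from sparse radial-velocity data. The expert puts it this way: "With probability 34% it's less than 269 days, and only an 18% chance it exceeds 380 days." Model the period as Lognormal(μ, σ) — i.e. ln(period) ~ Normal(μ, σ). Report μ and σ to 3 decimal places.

μ ≈ 5.702, σ ≈ 0.260

If T ~ Lognormal(μ,σ) then ln T ~ Normal(μ,σ), so the p-quantile of ln T is μ + z_p·σ.
ln(269) = 5.595 and ln(380) = 5.94; z_{0.34} = -0.4125, z_{0.82} = 0.9154.
σ = (5.94 − 5.595)/(0.9154 − (-0.4125)) = 0.260.
μ = 5.595 − (-0.4125)·0.260 = 5.702.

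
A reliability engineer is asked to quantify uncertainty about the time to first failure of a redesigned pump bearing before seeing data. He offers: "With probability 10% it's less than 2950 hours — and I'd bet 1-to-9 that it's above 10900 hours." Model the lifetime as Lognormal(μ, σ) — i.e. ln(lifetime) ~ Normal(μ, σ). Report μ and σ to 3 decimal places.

μ ≈ 8.643, σ ≈ 0.510

If T ~ Lognormal(μ,σ) then ln T ~ Normal(μ,σ), so the p-quantile of ln T is μ + z_p·σ.
ln(2950) = 7.99 and ln(10900) = 9.297; z_{0.1} = -1.282, z_{0.9} = 1.282.
σ = (9.297 − 7.99)/(1.282 − (-1.282)) = 0.510.
μ = 7.99 − (-1.282)·0.510 = 8.643.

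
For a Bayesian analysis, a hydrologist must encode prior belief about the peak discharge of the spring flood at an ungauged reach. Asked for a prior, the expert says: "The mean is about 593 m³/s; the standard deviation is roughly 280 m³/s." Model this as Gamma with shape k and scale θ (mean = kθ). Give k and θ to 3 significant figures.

For Gamma(k, scale θ): mean = kθ, variance = kθ², so CV = 1/√k.
CV = SD/mean = 280/593 = 0.4722, hence k = 1/CV² = 4.49.
Then θ = mean/k = 593/4.49 = 132.

k ≈ 4.49, θ ≈ 132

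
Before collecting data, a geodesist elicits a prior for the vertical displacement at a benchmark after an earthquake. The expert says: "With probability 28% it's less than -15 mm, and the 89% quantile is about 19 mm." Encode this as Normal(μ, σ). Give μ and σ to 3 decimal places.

The p-quantile of Normal(μ,σ) is μ + z_p·σ, with z_{0.28} = -0.5828 and z_{0.89} = 1.227.
Eliminate σ: μ = (z₂·x₁ − z₁·x₂)/(z₂ − z₁) = (1.227·-15 − (-0.5828)·19)/1.809 = -4.048.
Then σ = (x₂ − x₁)/(z₂ − z₁) = (19 − -15)/1.809 = 18.791.

μ = -4.048, σ = 18.791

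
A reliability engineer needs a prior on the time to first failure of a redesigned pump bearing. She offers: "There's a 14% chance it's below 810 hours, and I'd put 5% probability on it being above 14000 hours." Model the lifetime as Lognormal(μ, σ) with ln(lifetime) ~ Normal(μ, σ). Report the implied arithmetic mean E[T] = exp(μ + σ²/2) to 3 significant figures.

If T ~ Lognormal(μ,σ) then ln T ~ Normal(μ,σ), so the p-quantile of ln T is μ + z_p·σ.
ln(810) = 6.697 and ln(14000) = 9.547; z_{0.14} = -1.08, z_{0.95} = 1.645.
σ = (9.547 − 6.697)/(1.645 − (-1.08)) = 1.046.
μ = 6.697 − (-1.08)·1.046 = 7.827.
E[T] = exp(μ + σ²/2) = exp(7.827 + 0.5468) = 4330 hours.

E[T] ≈ 4330 hours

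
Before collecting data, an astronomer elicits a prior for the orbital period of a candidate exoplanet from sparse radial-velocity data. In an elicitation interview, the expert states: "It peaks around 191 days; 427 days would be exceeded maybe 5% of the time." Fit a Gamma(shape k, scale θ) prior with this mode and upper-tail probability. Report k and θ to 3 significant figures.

Gamma(k,θ) with k>1 has mode (k−1)θ, so θ = 191/(k−1).
Need P(X < 427) = 0.95 with θ tied to k this way. Start at k = 2, θ = 191: P(X<427) ≈ 0.654.
Too low — raise k to concentrate. Iterating converges to k ≈ 5.24.
Then θ = 191/(5.24−1) ≈ 45.

k ≈ 5.24, θ ≈ 45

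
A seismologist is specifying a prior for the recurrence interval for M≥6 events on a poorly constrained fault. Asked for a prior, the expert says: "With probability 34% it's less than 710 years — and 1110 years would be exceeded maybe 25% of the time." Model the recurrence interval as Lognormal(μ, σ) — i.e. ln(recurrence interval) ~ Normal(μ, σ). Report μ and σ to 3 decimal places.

μ ≈ 6.735, σ ≈ 0.411

If T ~ Lognormal(μ,σ) then ln T ~ Normal(μ,σ), so the p-quantile of ln T is μ + z_p·σ.
ln(710) = 6.565 and ln(1110) = 7.012; z_{0.34} = -0.4125, z_{0.75} = 0.6745.
σ = (7.012 − 6.565)/(0.6745 − (-0.4125)) = 0.411.
μ = 6.565 − (-0.4125)·0.411 = 6.735.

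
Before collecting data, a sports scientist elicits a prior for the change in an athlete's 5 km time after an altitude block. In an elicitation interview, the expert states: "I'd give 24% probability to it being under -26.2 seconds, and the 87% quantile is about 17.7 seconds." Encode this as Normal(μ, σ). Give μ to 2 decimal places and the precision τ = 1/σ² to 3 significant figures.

For Normal(μ,σ), the p-quantile is μ + z_p·σ. Here z_{0.24} = -0.7063, z_{0.87} = 1.126.
So -26.2 = μ − 0.7063σ and 17.7 = μ + 1.126σ.
Subtracting: σ = (17.7 − -26.2)/(1.126 − (-0.7063)) = 23.95.
Then μ = -26.2 − (-0.7063)·23.95 = -9.28.
Precision τ = 1/σ² = 1/23.95² = 0.00174.

μ = -9.28, τ = 0.00174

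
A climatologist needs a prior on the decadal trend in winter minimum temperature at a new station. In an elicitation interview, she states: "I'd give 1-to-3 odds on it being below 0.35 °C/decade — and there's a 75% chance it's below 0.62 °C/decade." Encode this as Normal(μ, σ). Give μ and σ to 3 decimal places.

μ = 0.485, σ = 0.200

The p-quantile of Normal(μ,σ) is μ + z_p·σ, with z_{0.25} = -0.6745 and z_{0.75} = 0.6745.
Eliminate σ: μ = (z₂·x₁ − z₁·x₂)/(z₂ − z₁) = (0.6745·0.35 − (-0.6745)·0.62)/1.349 = 0.485.
Then σ = (x₂ − x₁)/(z₂ − z₁) = (0.62 − 0.35)/1.349 = 0.200.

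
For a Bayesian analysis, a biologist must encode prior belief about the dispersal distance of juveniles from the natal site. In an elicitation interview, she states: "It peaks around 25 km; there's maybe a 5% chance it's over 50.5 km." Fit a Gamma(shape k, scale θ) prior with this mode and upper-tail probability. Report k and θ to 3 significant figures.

k ≈ 6.6, θ ≈ 4.46

Gamma(k,θ) with k>1 has mode (k−1)θ, so θ = 25/(k−1).
Need P(X < 50.5) = 0.95 with θ tied to k this way. Start at k = 2, θ = 25: P(X<50.5) ≈ 0.599.
Too low — raise k to concentrate. Iterating converges to k ≈ 6.6.
Then θ = 25/(6.6−1) ≈ 4.46.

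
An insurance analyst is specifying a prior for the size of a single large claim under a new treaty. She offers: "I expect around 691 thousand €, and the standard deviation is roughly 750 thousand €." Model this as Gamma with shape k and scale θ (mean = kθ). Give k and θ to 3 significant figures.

k ≈ 0.849, θ ≈ 814

For Gamma(k, scale θ): mean = kθ, variance = kθ², so CV = 1/√k.
CV = SD/mean = 750/691 = 1.085, hence k = 1/CV² = 0.849.
Then θ = mean/k = 691/0.849 = 814.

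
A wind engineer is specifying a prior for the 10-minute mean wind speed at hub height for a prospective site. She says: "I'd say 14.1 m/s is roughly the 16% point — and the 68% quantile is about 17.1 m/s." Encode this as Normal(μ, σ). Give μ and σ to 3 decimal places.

μ = 16.140, σ = 2.052

For Normal(μ,σ), the p-quantile is μ + z_p·σ. Here z_{0.16} = -0.9945, z_{0.68} = 0.4677.
So 14.1 = μ − 0.9945σ and 17.1 = μ + 0.4677σ.
Subtracting: σ = (17.1 − 14.1)/(0.4677 − (-0.9945)) = 2.052.
Then μ = 14.1 − (-0.9945)·2.052 = 16.140.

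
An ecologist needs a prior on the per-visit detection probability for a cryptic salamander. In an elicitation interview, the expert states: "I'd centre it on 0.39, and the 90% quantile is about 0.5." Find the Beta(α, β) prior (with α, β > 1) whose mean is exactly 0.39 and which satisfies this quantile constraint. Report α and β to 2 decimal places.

α ≈ 12.79, β ≈ 20.00

With mean 0.39 fixed, write α = 0.39s, β = 0.61s where s = α+β.
Need P(θ < 0.5) = 0.9 under Beta(0.39s, 0.61s). Normal approximation: (q−m)/√(m(1−m)/s) ≈ z_{0.9} = 1.28, so s ≈ 0.39·0.61·(1.28)²/(0.5−0.39)² = 32.3.
At s = 32.3: P(θ<0.5) ≈ 0.898. Adjusting to match 0.9 gives s ≈ 32.79.
So α = 0.39·32.79 ≈ 12.79, β = 0.61·32.79 ≈ 20.00.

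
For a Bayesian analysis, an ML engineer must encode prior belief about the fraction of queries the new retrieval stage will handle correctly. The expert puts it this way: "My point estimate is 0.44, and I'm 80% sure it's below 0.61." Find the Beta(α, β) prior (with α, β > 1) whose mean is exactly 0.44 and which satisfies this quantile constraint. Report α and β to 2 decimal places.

α ≈ 2.65, β ≈ 3.37

With mean 0.44 fixed, write α = 0.44s, β = 0.56s where s = α+β.
Need P(θ < 0.61) = 0.8 under Beta(0.44s, 0.56s). Normal approximation: (q−m)/√(m(1−m)/s) ≈ z_{0.8} = 0.842, so s ≈ 0.44·0.56·(0.842)²/(0.61−0.44)² = 6.0.
At s = 6.0: P(θ<0.61) ≈ 0.800. Adjusting to match 0.8 gives s ≈ 6.03.
So α = 0.44·6.03 ≈ 2.65, β = 0.56·6.03 ≈ 3.37.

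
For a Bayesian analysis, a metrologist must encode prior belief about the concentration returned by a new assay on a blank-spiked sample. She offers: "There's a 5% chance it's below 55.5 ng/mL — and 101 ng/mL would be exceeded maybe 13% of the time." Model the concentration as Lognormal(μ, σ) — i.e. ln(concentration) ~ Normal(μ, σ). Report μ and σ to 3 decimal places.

μ ≈ 4.372, σ ≈ 0.216

If T ~ Lognormal(μ,σ) then ln T ~ Normal(μ,σ), so the p-quantile of ln T is μ + z_p·σ.
ln(55.5) = 4.016 and ln(101) = 4.615; z_{0.05} = -1.645, z_{0.87} = 1.126.
σ = (4.615 − 4.016)/(1.126 − (-1.645)) = 0.216.
μ = 4.016 − (-1.645)·0.216 = 4.372.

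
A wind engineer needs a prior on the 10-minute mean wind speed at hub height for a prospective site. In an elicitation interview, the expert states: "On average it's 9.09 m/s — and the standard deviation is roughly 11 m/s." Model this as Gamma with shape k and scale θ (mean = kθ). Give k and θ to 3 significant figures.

For Gamma(k, scale θ): mean = kθ, variance = kθ², so CV = 1/√k.
CV = SD/mean = 11/9.09 = 1.21, hence k = 1/CV² = 0.683.
Then θ = mean/k = 9.09/0.683 = 13.3.

k ≈ 0.683, θ ≈ 13.3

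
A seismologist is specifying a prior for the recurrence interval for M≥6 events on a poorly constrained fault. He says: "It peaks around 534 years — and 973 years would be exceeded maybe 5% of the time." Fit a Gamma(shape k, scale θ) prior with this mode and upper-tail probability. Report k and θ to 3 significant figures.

k ≈ 8.74, θ ≈ 69

Gamma(k,θ) with k>1 has mode (k−1)θ, so θ = 534/(k−1).
Need P(X < 973) = 0.95 with θ tied to k this way. Start at k = 2, θ = 534: P(X<973) ≈ 0.544.
Too low — raise k to concentrate. Iterating converges to k ≈ 8.74.
Then θ = 534/(8.74−1) ≈ 69.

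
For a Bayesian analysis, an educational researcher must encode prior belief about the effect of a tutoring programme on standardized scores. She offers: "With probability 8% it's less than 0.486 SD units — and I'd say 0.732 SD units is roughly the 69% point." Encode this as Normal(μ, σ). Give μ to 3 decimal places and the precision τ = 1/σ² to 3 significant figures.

For Normal(μ,σ), the p-quantile is μ + z_p·σ. Here z_{0.08} = -1.405, z_{0.69} = 0.4959.
So 0.486 = μ − 1.405σ and 0.732 = μ + 0.4959σ.
Subtracting: σ = (0.732 − 0.486)/(0.4959 − (-1.405)) = 0.129.
Then μ = 0.486 − (-1.405)·0.129 = 0.668.
Precision τ = 1/σ² = 1/0.1294² = 59.7.

μ = 0.668, τ = 59.7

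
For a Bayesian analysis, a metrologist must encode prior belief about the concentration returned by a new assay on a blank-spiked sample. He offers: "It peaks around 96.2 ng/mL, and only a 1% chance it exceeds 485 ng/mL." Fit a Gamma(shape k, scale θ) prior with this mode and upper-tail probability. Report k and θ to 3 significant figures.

Gamma(k,θ) with k>1 has mode (k−1)θ, so θ = 96.2/(k−1).
Need P(X < 485) = 0.99 with θ tied to k this way. Start at k = 2, θ = 96.2: P(X<485) ≈ 0.961.
Too low — raise k to concentrate. Iterating converges to k ≈ 2.49.
Then θ = 96.2/(2.49−1) ≈ 64.4.

k ≈ 2.49, θ ≈ 64.4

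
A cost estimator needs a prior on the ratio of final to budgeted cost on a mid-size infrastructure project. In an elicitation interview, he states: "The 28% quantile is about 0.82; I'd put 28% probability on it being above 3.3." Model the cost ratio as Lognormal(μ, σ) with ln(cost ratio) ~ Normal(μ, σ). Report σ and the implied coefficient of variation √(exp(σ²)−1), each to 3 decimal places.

If T ~ Lognormal(μ,σ) then ln T ~ Normal(μ,σ), so the p-quantile of ln T is μ + z_p·σ.
ln(0.82) = -0.1985 and ln(3.3) = 1.194; z_{0.28} = -0.5828, z_{0.72} = 0.5828.
σ = (1.194 − -0.1985)/(0.5828 − (-0.5828)) = 1.194.
μ = -0.1985 − (-0.5828)·1.194 = 0.498.
CV = √(exp(σ²)−1) = √(exp(1.4268)−1) = 1.779.

σ ≈ 1.194, CV ≈ 1.779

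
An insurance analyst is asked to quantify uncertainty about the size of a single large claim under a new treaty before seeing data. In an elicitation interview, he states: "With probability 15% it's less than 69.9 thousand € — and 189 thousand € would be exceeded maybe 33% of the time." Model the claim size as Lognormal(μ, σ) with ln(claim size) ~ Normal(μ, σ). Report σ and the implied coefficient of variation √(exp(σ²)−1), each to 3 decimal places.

σ ≈ 0.674, CV ≈ 0.758

If T ~ Lognormal(μ,σ) then ln T ~ Normal(μ,σ), so the p-quantile of ln T is μ + z_p·σ.
ln(69.9) = 4.247 and ln(189) = 5.242; z_{0.15} = -1.036, z_{0.67} = 0.4399.
σ = (5.242 − 4.247)/(0.4399 − (-1.036)) = 0.674.
μ = 4.247 − (-1.036)·0.674 = 4.945.
CV = √(exp(σ²)−1) = √(exp(0.4539)−1) = 0.758.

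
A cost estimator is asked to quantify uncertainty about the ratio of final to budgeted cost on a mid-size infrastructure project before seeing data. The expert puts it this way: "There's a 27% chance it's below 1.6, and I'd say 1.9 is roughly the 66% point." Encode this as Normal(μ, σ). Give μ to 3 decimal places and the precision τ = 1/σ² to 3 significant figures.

μ = 1.779, τ = 11.7

For Normal(μ,σ), the p-quantile is μ + z_p·σ. Here z_{0.27} = -0.6128, z_{0.66} = 0.4125.
So 1.6 = μ − 0.6128σ and 1.9 = μ + 0.4125σ.
Subtracting: σ = (1.9 − 1.6)/(0.4125 − (-0.6128)) = 0.293.
Then μ = 1.6 − (-0.6128)·0.293 = 1.779.
Precision τ = 1/σ² = 1/0.2926² = 11.7.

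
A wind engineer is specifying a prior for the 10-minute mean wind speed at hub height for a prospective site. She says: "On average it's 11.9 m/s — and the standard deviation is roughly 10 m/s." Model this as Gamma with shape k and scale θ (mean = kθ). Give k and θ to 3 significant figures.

k ≈ 1.42, θ ≈ 8.4

For Gamma(k, scale θ): mean = kθ, variance = kθ², so CV = 1/√k.
CV = SD/mean = 10/11.9 = 0.8403, hence k = 1/CV² = 1.42.
Then θ = mean/k = 11.9/1.42 = 8.4.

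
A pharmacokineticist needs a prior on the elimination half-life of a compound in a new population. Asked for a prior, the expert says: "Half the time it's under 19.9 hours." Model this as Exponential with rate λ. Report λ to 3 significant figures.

λ ≈ 0.0348

Exponential median = ln 2 / λ, so λ = ln 2 / 19.9 = 0.0348.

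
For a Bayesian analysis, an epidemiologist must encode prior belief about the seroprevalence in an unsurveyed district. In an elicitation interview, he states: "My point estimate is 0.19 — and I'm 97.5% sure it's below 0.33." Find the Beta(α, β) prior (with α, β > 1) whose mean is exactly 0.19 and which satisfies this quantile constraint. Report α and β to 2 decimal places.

α ≈ 6.95, β ≈ 29.61

With mean 0.19 fixed, write α = 0.19s, β = 0.81s where s = α+β.
Need P(θ < 0.33) = 0.975 under Beta(0.19s, 0.81s). Normal approximation: (q−m)/√(m(1−m)/s) ≈ z_{0.975} = 1.96, so s ≈ 0.19·0.81·(1.96)²/(0.33−0.19)² = 30.2.
At s = 30.2: P(θ<0.33) ≈ 0.964. Adjusting to match 0.975 gives s ≈ 36.55.
So α = 0.19·36.55 ≈ 6.95, β = 0.81·36.55 ≈ 29.61.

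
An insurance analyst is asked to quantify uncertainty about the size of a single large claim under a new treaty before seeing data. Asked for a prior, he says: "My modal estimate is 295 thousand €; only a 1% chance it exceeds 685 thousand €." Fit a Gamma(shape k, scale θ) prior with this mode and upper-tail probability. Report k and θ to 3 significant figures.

k ≈ 7.72, θ ≈ 43.9

Gamma(k,θ) with k>1 has mode (k−1)θ, so θ = 295/(k−1).
Need P(X < 685) = 0.99 with θ tied to k this way. Start at k = 2, θ = 295: P(X<685) ≈ 0.674.
Too low — raise k to concentrate. Iterating converges to k ≈ 7.72.
Then θ = 295/(7.72−1) ≈ 43.9.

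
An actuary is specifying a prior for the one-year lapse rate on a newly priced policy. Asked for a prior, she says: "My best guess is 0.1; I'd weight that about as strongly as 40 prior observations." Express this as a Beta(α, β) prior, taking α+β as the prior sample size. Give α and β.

Under the effective-sample-size interpretation, Beta(α, β) has prior mean α/(α+β) and prior sample size α+β.
So α+β = 40 and α/(α+β) = 0.1, giving α = 0.1·40 = 4 and β = 40 − 4 = 36.

α = 4, β = 36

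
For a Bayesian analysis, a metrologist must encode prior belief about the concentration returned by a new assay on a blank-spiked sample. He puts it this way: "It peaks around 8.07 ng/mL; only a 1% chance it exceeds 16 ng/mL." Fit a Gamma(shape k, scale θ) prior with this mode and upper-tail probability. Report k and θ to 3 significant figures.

k ≈ 11.5, θ ≈ 0.768

Gamma(k,θ) with k>1 has mode (k−1)θ, so θ = 8.07/(k−1).
Need P(X < 16) = 0.99 with θ tied to k this way. Start at k = 2, θ = 8.07: P(X<16) ≈ 0.589.
Too low — raise k to concentrate. Iterating converges to k ≈ 11.5.
Then θ = 8.07/(11.5−1) ≈ 0.768.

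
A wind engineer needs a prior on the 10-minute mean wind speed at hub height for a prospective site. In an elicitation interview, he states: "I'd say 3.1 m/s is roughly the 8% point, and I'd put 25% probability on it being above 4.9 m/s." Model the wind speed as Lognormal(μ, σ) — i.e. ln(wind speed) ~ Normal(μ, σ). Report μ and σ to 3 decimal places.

If T ~ Lognormal(μ,σ) then ln T ~ Normal(μ,σ), so the p-quantile of ln T is μ + z_p·σ.
ln(3.1) = 1.131 and ln(4.9) = 1.589; z_{0.08} = -1.405, z_{0.75} = 0.6745.
σ = (1.589 − 1.131)/(0.6745 − (-1.405)) = 0.220.
μ = 1.131 − (-1.405)·0.220 = 1.441.

μ ≈ 1.441, σ ≈ 0.220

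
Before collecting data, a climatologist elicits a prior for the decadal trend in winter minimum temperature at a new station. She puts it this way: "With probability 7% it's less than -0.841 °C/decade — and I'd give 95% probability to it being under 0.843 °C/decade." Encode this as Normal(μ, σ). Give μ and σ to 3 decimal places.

The p-quantile of Normal(μ,σ) is μ + z_p·σ, with z_{0.07} = -1.476 and z_{0.95} = 1.645.
Eliminate σ: μ = (z₂·x₁ − z₁·x₂)/(z₂ − z₁) = (1.645·-0.841 − (-1.476)·0.843)/3.121 = -0.045.
Then σ = (x₂ − x₁)/(z₂ − z₁) = (0.843 − -0.841)/3.121 = 0.540.

μ = -0.045, σ = 0.540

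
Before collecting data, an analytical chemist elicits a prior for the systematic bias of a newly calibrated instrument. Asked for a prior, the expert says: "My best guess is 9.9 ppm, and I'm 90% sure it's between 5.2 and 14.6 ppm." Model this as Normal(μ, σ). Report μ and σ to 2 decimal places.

A symmetric 90% interval runs μ ± z·σ with z = 1.645.
Half-width = 4.7, so σ = 4.7/1.645 = 2.86.
μ is the stated best guess, 9.90.

μ = 9.90, σ = 2.86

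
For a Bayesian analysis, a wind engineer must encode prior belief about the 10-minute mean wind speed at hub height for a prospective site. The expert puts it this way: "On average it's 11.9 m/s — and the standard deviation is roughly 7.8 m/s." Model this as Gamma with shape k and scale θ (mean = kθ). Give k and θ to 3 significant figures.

k ≈ 2.33, θ ≈ 5.11

For Gamma(k, scale θ): mean = kθ, variance = kθ², so CV = 1/√k.
CV = SD/mean = 7.8/11.9 = 0.6555, hence k = 1/CV² = 2.33.
Then θ = mean/k = 11.9/2.33 = 5.11.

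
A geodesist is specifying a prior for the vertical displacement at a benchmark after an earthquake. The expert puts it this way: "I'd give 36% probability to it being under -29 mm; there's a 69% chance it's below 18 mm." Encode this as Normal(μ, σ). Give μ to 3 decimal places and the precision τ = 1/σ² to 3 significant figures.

The p-quantile of Normal(μ,σ) is μ + z_p·σ, with z_{0.36} = -0.3585 and z_{0.69} = 0.4959.
Eliminate σ: μ = (z₂·x₁ − z₁·x₂)/(z₂ − z₁) = (0.4959·-29 − (-0.3585)·18)/0.8543 = -9.279.
Then σ = (x₂ − x₁)/(z₂ − z₁) = (18 − -29)/0.8543 = 55.015.
Precision τ = 1/σ² = 1/55.02² = 0.00033.

μ = -9.279, τ = 0.00033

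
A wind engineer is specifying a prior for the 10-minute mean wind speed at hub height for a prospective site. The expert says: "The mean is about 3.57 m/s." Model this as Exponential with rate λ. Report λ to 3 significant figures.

Exponential mean = 1/λ, so λ = 1/3.57 = 0.28.

λ ≈ 0.28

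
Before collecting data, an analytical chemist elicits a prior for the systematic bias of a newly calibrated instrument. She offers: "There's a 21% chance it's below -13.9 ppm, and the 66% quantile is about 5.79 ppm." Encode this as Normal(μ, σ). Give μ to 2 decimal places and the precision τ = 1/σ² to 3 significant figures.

The p-quantile of Normal(μ,σ) is μ + z_p·σ, with z_{0.21} = -0.8064 and z_{0.66} = 0.4125.
Eliminate σ: μ = (z₂·x₁ − z₁·x₂)/(z₂ − z₁) = (0.4125·-13.9 − (-0.8064)·5.79)/1.219 = -0.87.
Then σ = (x₂ − x₁)/(z₂ − z₁) = (5.79 − -13.9)/1.219 = 16.15.
Precision τ = 1/σ² = 1/16.15² = 0.00383.

μ = -0.87, τ = 0.00383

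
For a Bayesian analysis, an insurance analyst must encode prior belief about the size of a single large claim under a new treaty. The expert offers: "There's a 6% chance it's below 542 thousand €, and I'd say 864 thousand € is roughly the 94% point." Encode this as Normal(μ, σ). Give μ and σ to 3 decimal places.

For Normal(μ,σ), the p-quantile is μ + z_p·σ. Here z_{0.06} = -1.555, z_{0.94} = 1.555.
So 542 = μ − 1.555σ and 864 = μ + 1.555σ.
Subtracting: σ = (864 − 542)/(1.555 − (-1.555)) = 103.552.
Then μ = 542 − (-1.555)·103.552 = 703.000.

μ = 703.000, σ = 103.552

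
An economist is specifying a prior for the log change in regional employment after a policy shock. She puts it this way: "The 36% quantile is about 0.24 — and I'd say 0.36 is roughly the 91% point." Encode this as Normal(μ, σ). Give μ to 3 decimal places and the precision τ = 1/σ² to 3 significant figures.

For Normal(μ,σ), the p-quantile is μ + z_p·σ. Here z_{0.36} = -0.3585, z_{0.91} = 1.341.
So 0.24 = μ − 0.3585σ and 0.36 = μ + 1.341σ.
Subtracting: σ = (0.36 − 0.24)/(1.341 − (-0.3585)) = 0.071.
Then μ = 0.24 − (-0.3585)·0.071 = 0.265.
Precision τ = 1/σ² = 1/0.07062² = 201.

μ = 0.265, τ = 201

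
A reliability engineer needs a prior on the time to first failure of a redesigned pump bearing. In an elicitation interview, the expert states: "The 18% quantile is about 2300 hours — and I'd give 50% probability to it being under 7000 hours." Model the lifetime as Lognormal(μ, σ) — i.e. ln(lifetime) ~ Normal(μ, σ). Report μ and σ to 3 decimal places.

μ ≈ 8.854, σ ≈ 1.216

If T ~ Lognormal(μ,σ) then ln T ~ Normal(μ,σ), so the p-quantile of ln T is μ + z_p·σ.
ln(2300) = 7.741 and ln(7000) = 8.854; z_{0.18} = -0.9154, z_{0.5} = 0.
σ = (8.854 − 7.741)/(0 − (-0.9154)) = 1.216.
μ = 7.741 − (-0.9154)·1.216 = 8.854.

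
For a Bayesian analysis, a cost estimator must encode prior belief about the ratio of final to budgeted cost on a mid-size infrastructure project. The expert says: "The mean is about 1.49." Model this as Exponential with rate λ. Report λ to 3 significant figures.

λ ≈ 0.671

Exponential mean = 1/λ, so λ = 1/1.49 = 0.671.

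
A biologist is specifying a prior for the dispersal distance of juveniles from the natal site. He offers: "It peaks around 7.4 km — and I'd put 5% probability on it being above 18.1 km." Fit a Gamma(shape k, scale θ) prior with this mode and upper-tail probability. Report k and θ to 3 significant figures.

k ≈ 4.4, θ ≈ 2.17

Gamma(k,θ) with k>1 has mode (k−1)θ, so θ = 7.4/(k−1).
Need P(X < 18.1) = 0.95 with θ tied to k this way. Start at k = 2, θ = 7.4: P(X<18.1) ≈ 0.701.
Too low — raise k to concentrate. Iterating converges to k ≈ 4.4.
Then θ = 7.4/(4.4−1) ≈ 2.17.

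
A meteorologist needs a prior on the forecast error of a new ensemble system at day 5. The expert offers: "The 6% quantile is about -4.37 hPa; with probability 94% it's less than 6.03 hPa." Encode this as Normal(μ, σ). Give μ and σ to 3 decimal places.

The p-quantile of Normal(μ,σ) is μ + z_p·σ, with z_{0.06} = -1.555 and z_{0.94} = 1.555.
Eliminate σ: μ = (z₂·x₁ − z₁·x₂)/(z₂ − z₁) = (1.555·-4.37 − (-1.555)·6.03)/3.11 = 0.830.
Then σ = (x₂ − x₁)/(z₂ − z₁) = (6.03 − -4.37)/3.11 = 3.345.

μ = 0.830, σ = 3.345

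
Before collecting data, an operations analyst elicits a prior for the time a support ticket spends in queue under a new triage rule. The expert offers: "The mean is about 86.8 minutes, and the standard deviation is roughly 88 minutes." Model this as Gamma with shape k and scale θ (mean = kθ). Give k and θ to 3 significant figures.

k ≈ 0.973, θ ≈ 89.2

For Gamma(k, scale θ): mean = kθ, variance = kθ², so CV = 1/√k.
CV = SD/mean = 88/86.8 = 1.014, hence k = 1/CV² = 0.973.
Then θ = mean/k = 86.8/0.973 = 89.2.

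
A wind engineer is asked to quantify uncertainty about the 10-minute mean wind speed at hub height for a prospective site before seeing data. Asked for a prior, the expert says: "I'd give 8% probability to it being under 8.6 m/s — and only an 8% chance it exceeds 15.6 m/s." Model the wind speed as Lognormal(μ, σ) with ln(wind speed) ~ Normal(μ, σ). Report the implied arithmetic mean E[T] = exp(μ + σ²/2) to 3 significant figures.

If T ~ Lognormal(μ,σ) then ln T ~ Normal(μ,σ), so the p-quantile of ln T is μ + z_p·σ.
ln(8.6) = 2.152 and ln(15.6) = 2.747; z_{0.08} = -1.405, z_{0.92} = 1.405.
σ = (2.747 − 2.152)/(1.405 − (-1.405)) = 0.212.
μ = 2.152 − (-1.405)·0.212 = 2.450.
E[T] = exp(μ + σ²/2) = exp(2.450 + 0.0225) = 11.8 m/s.

E[T] ≈ 11.8 m/s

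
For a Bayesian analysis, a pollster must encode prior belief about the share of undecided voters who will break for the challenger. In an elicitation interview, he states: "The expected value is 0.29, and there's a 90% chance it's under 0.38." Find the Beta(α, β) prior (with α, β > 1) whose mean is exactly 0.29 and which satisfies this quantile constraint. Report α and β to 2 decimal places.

α ≈ 12.54, β ≈ 30.69

With mean 0.29 fixed, write α = 0.29s, β = 0.71s where s = α+β.
Need P(θ < 0.38) = 0.9 under Beta(0.29s, 0.71s). Normal approximation: (q−m)/√(m(1−m)/s) ≈ z_{0.9} = 1.28, so s ≈ 0.29·0.71·(1.28)²/(0.38−0.29)² = 41.7.
At s = 41.7: P(θ<0.38) ≈ 0.896. Adjusting to match 0.9 gives s ≈ 43.23.
So α = 0.29·43.23 ≈ 12.54, β = 0.71·43.23 ≈ 30.69.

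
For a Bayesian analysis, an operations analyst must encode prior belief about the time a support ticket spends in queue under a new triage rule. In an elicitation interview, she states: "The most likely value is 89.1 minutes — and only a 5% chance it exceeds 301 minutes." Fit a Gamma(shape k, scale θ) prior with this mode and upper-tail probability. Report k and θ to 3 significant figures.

Gamma(k,θ) with k>1 has mode (k−1)θ, so θ = 89.1/(k−1).
Need P(X < 301) = 0.95 with θ tied to k this way. Start at k = 2, θ = 89.1: P(X<301) ≈ 0.851.
Too low — raise k to concentrate. Iterating converges to k ≈ 2.75.
Then θ = 89.1/(2.75−1) ≈ 50.8.

k ≈ 2.75, θ ≈ 50.8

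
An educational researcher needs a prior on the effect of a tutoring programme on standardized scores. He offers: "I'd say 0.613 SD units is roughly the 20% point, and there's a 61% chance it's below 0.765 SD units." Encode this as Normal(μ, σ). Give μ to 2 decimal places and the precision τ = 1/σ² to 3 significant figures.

The p-quantile of Normal(μ,σ) is μ + z_p·σ, with z_{0.2} = -0.8416 and z_{0.61} = 0.2793.
Eliminate σ: μ = (z₂·x₁ − z₁·x₂)/(z₂ − z₁) = (0.2793·0.613 − (-0.8416)·0.765)/1.121 = 0.73.
Then σ = (x₂ − x₁)/(z₂ − z₁) = (0.765 − 0.613)/1.121 = 0.14.
Precision τ = 1/σ² = 1/0.1356² = 54.4.

μ = 0.73, τ = 54.4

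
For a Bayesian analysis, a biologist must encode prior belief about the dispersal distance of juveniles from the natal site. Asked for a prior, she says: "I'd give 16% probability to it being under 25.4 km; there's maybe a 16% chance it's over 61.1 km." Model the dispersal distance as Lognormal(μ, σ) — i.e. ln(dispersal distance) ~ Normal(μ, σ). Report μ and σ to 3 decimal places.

μ ≈ 3.674, σ ≈ 0.441

If T ~ Lognormal(μ,σ) then ln T ~ Normal(μ,σ), so the p-quantile of ln T is μ + z_p·σ.
ln(25.4) = 3.235 and ln(61.1) = 4.113; z_{0.16} = -0.9945, z_{0.84} = 0.9945.
σ = (4.113 − 3.235)/(0.9945 − (-0.9945)) = 0.441.
μ = 3.235 − (-0.9945)·0.441 = 3.674.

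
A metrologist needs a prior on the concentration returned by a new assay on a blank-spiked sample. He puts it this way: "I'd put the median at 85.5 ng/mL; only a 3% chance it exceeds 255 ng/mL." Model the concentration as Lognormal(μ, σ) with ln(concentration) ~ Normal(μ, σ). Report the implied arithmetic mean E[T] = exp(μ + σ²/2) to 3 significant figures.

E[T] ≈ 101 ng/mL

If T ~ Lognormal(μ,σ) then ln T ~ Normal(μ,σ), so the p-quantile of ln T is μ + z_p·σ.
ln(85.5) = 4.449 and ln(255) = 5.541; z_{0.5} = 0, z_{0.97} = 1.881.
σ = (5.541 − 4.449)/(1.881 − (0)) = 0.581.
μ = 4.449 − (0)·0.581 = 4.449.
E[T] = exp(μ + σ²/2) = exp(4.449 + 0.1688) = 101 ng/mL.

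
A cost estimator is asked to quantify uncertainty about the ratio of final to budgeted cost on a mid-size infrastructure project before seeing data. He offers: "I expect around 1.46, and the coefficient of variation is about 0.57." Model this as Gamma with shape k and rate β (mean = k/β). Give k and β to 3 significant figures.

k ≈ 3.08, β ≈ 2.11

For Gamma(k, rate β): mean = k/β, variance = k/β², so CV = 1/√k.
CV = 0.57, hence k = 1/CV² = 3.08.
Then β = k/mean = 3.08/1.46 = 2.11.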